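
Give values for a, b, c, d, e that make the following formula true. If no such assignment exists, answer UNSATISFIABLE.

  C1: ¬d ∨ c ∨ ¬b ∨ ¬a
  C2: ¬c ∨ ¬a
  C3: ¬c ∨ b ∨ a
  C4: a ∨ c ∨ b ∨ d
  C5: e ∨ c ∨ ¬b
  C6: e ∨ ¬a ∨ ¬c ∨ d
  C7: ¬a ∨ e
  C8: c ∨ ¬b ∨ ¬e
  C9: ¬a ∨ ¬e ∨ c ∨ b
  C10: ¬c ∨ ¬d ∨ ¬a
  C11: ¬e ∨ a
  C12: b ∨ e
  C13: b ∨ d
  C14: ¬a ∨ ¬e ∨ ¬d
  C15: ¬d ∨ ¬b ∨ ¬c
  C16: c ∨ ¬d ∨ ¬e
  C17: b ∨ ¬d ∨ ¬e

a ↦ False; b ↦ True; c ↦ True; d ↦ False; e ↦ False

Case c = True:
From the singleton clause (¬a), a = False.
From the singleton clause (b), b = True.
From the singleton clause (¬e), e = False.
From the singleton clause (¬d), d = False.
Every clause now holds.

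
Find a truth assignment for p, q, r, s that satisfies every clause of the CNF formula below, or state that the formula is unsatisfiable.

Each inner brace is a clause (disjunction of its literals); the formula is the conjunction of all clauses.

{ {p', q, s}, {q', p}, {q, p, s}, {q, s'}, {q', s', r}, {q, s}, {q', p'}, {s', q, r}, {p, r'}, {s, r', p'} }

Case q = 0:
From the singleton clause (s'), s = 0.
Now (s) is unsatisfied and unit — conflict.
So q must be the other value — set q = 1.
From the singleton clause (p), p = 1.
Now (p') is unsatisfied and unit — conflict.
Both values of q lead to a conflict.

UNSATISFIABLE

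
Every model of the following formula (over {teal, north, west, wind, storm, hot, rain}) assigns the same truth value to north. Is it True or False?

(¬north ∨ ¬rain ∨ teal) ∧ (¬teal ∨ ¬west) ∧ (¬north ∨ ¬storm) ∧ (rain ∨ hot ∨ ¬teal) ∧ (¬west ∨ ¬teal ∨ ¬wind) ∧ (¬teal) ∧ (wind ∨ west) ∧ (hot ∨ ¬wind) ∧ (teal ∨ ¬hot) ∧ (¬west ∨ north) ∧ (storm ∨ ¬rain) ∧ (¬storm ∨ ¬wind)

Suppose north = False.
The clause (¬teal) is unit, so teal = False.
The clause (¬hot) is unit, so hot = False.
The clause (¬wind) is unit, so wind = False.
The clause (west) is unit, so west = True.
But (¬west) is also a unit clause — contradiction.
So every satisfying assignment has north = True.

True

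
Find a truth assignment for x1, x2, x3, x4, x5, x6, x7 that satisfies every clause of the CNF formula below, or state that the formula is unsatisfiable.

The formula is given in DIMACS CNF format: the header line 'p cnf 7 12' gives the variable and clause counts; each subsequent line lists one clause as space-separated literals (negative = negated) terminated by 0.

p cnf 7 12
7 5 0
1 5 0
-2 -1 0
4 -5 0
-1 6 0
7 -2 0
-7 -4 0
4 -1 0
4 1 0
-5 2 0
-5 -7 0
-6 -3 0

Case x7 = True:
(¬x4) alone gives x4 = False.
(¬x5) alone gives x5 = False.
(x1) alone gives x1 = True.
Now (¬x1) is unsatisfied and unit — conflict.
Backtrack on x7: now try x7 = False.
(x5) alone gives x5 = True.
(x4) alone gives x4 = True.
(¬x2) alone gives x2 = False.
Now (x2) is unsatisfied and unit — conflict.
Neither x7 = True nor x7 = False works.

UNSATISFIABLE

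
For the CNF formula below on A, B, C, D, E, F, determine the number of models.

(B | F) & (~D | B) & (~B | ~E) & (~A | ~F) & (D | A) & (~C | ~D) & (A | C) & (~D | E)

There are 2^6 = 64 truth assignments over (A, B, C, D, E, F).
Split on A. With A = 1, the clauses containing A are satisfied and ~A drops from the rest; 2 of the 2^5 = 32 assignments to the other variables satisfy what remains.
With A = 0, by the same count on the reduced clause set, 0 assignments work.
(One model: A=T, B=T, C=F, D=F, E=F, F=F.)
Total: 2 + 0 = 2.

2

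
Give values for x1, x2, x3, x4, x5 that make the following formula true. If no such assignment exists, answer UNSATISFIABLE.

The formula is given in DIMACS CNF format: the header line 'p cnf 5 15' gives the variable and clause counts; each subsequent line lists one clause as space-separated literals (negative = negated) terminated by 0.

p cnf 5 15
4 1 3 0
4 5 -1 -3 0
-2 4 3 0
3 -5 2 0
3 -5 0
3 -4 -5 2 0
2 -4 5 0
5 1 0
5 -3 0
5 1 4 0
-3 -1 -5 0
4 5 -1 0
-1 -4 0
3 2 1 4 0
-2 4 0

x1 ↦ False, x2 ↦ False, x3 ↦ True, x4 ↦ True, x5 ↦ True

Suppose x3 = True.
From the singleton clause (x5), x5 = True.
From the singleton clause (¬x1), x1 = False.
Suppose x2 = False.
All clauses hold; x4 can take either value.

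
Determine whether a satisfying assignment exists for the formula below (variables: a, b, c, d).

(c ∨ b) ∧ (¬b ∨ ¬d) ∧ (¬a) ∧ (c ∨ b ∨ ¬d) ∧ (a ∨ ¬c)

Yes, satisfiable

From the singleton clause (¬a), a = False.
From the singleton clause (¬c), c = False.
From the singleton clause (b), b = True.
From the singleton clause (¬d), d = False.
Every clause now holds.
A satisfying assignment: a: False, b: True, c: False, d: False.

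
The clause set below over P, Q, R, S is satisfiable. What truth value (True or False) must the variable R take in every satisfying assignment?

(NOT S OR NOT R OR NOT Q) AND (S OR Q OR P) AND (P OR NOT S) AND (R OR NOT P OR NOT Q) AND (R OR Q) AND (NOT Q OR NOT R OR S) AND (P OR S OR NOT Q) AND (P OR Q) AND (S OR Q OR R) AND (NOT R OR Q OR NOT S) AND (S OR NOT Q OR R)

Suppose R = false.
Unit clause (Q) forces Q = true.
Unit clause (NOT P) forces P = false.
Unit clause (NOT S) forces S = false.
That conflicts with the unit clause (S).
So every satisfying assignment has R = True.

True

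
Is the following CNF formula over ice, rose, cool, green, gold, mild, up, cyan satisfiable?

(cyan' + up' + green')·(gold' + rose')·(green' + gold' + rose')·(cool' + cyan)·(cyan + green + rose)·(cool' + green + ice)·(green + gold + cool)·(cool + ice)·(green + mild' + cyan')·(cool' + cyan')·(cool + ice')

No, unsatisfiable

Case gold = 0:
Case cool = 0:
Unit clause (green) forces green = 1.
Unit clause (ice) forces ice = 1.
Now (ice') is unsatisfied and unit — conflict.
Backtrack on cool: now try cool = 1.
Unit clause (cyan) forces cyan = 1.
Now (cyan') is unsatisfied and unit — conflict.
Neither cool = 1 nor cool = 0 works.
Backtrack on gold: now try gold = 1.
Unit clause (rose') forces rose = 0.
Case cool = 0:
Unit clause (ice) forces ice = 1.
Now (ice') is unsatisfied and unit — conflict.
Backtrack on cool: now try cool = 1.
Unit clause (cyan) forces cyan = 1.
Now (cyan') is unsatisfied and unit — conflict.
Neither cool = 1 nor cool = 0 works.
Neither gold = 1 nor gold = 0 works.
No assignment satisfies every clause.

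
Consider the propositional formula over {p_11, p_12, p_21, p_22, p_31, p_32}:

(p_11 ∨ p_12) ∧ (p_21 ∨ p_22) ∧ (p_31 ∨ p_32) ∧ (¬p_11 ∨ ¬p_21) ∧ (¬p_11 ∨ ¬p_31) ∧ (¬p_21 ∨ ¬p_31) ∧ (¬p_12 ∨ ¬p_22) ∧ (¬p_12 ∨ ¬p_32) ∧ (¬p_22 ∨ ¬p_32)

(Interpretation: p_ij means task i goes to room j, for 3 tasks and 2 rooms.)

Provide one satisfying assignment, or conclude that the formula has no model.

UNSATISFIABLE

Try p_11 = True.
(¬p_21) alone gives p_21 = False.
(p_22) alone gives p_22 = True.
(¬p_31) alone gives p_31 = False.
(p_32) alone gives p_32 = True.
Now (¬p_32) is unsatisfied and unit — conflict.
That branch fails; take p_11 = False instead.
(p_12) alone gives p_12 = True.
(¬p_22) alone gives p_22 = False.
(p_21) alone gives p_21 = True.
(¬p_31) alone gives p_31 = False.
(p_32) alone gives p_32 = True.
Now (¬p_32) is unsatisfied and unit — conflict.
Neither p_11 = True nor p_11 = False works.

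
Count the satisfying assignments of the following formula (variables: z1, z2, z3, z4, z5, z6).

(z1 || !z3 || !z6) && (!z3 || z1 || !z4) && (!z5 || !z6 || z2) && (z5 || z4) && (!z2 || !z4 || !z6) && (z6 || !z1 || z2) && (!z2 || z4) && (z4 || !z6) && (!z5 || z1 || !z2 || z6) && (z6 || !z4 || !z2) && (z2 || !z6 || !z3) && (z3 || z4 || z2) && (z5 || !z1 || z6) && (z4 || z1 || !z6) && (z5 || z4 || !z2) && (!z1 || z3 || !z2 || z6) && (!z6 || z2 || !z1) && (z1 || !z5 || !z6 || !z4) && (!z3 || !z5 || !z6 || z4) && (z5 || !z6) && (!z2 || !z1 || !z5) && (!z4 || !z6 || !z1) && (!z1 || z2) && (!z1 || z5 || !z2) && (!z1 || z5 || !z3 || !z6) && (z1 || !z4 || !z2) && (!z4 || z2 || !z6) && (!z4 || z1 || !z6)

There are 2^6 = 64 truth assignments over (z1, z2, z3, z4, z5, z6).
Split on z1. With z1 = true, the clauses containing z1 are satisfied and !z1 drops from the rest; 0 of the 2^5 = 32 assignments to the other variables satisfy what remains.
With z1 = false, by the same count on the reduced clause set, 3 assignments work.
(One model: z1=F, z2=F, z3=F, z4=T, z5=F, z6=F.)
Total: 0 + 3 = 3.

3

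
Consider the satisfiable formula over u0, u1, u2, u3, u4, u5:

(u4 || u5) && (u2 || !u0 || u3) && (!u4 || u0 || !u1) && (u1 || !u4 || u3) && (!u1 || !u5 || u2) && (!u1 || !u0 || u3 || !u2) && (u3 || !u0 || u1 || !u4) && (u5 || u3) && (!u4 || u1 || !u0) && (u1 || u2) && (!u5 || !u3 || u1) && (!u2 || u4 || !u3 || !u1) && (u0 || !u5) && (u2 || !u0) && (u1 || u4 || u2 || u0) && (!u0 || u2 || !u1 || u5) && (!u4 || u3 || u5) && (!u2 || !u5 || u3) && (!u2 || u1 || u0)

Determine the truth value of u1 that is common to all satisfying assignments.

True

Suppose u1 = false.
Unit clause (u2) forces u2 = true.
Unit clause (u0) forces u0 = true.
Unit clause (!u4) forces u4 = false.
Unit clause (u5) forces u5 = true.
Unit clause (!u3) forces u3 = false.
Now (u3) is unsatisfied and unit — conflict.
So every satisfying assignment has u1 = True.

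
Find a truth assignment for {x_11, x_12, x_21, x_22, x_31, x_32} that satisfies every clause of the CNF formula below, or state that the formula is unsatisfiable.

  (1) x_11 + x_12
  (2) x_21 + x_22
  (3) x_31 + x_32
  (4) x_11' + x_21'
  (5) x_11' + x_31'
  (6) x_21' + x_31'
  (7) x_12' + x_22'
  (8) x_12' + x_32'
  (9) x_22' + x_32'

Try x_11 = 1.
From the singleton clause (x_21'), x_21 = 0.
From the singleton clause (x_22), x_22 = 1.
From the singleton clause (x_31'), x_31 = 0.
From the singleton clause (x_32), x_32 = 1.
But (x_32') is also a unit clause — contradiction.
That branch fails; take x_11 = 0 instead.
From the singleton clause (x_12), x_12 = 1.
From the singleton clause (x_22'), x_22 = 0.
From the singleton clause (x_21), x_21 = 1.
From the singleton clause (x_31'), x_31 = 0.
From the singleton clause (x_32), x_32 = 1.
But (x_32') is also a unit clause — contradiction.
Neither x_11 = 1 nor x_11 = 0 works.

UNSATISFIABLE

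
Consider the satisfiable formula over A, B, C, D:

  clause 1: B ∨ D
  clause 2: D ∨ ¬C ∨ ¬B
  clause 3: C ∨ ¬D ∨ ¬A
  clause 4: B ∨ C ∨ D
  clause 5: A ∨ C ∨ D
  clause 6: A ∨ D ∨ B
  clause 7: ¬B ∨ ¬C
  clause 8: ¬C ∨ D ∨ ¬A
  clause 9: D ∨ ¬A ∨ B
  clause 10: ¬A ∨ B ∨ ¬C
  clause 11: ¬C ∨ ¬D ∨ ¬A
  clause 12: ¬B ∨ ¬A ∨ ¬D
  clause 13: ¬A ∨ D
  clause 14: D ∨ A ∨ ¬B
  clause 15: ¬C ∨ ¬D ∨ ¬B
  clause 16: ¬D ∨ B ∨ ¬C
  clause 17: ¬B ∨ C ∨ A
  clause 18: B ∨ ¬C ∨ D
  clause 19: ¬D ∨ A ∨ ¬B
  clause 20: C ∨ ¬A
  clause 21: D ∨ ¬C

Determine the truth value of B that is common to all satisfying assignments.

Suppose B = True.
The clause (¬C) is unit, so C = False.
The clause (A) is unit, so A = True.
But (¬A) is also a unit clause — contradiction.
So every satisfying assignment has B = False.

False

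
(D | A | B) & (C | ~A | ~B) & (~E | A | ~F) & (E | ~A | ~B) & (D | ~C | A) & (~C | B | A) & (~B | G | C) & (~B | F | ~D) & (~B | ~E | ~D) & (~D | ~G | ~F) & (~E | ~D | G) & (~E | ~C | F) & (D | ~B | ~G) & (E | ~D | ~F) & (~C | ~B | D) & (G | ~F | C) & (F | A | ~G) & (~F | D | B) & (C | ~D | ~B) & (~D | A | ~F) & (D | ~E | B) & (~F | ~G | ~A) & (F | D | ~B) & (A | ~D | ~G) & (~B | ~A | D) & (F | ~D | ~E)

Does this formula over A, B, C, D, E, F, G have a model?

Satisfiable

Suppose D = 0.
Suppose A = 1.
The clause (~B) is unit, so B = 0.
The clause (~F) is unit, so F = 0.
The clause (~E) is unit, so E = 0.
All clauses hold; C, G can take either value.
A satisfying assignment: A=1, B=0, C=1, D=0, E=0, F=0, G=0.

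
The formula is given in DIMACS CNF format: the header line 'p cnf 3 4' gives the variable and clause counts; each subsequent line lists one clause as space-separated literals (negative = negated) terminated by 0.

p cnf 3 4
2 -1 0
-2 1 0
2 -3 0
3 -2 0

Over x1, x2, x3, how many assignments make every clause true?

2

There are 2^3 = 8 truth assignments over (x1, x2, x3).
Split on x1. With x1 = True, the clauses containing x1 are satisfied and ¬x1 drops from the rest; 1 of the 2^2 = 4 assignments to the other variables satisfy what remains.
With x1 = False, by the same count on the reduced clause set, 1 assignment works.
(One model: x1=F, x2=F, x3=F.)
Total: 1 + 1 = 2.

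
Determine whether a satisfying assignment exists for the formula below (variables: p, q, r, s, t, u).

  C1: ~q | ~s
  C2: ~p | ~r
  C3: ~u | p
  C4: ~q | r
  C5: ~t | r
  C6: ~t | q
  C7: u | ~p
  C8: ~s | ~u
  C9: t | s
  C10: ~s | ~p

Branch on q: set q = 0.
From the singleton clause (~t), t = 0.
From the singleton clause (s), s = 1.
From the singleton clause (~u), u = 0.
From the singleton clause (~p), p = 0.
No clause remains; r is free.
A satisfying assignment: p ↦ 0; q ↦ 0; r ↦ 1; s ↦ 1; t ↦ 0; u ↦ 0.

Yes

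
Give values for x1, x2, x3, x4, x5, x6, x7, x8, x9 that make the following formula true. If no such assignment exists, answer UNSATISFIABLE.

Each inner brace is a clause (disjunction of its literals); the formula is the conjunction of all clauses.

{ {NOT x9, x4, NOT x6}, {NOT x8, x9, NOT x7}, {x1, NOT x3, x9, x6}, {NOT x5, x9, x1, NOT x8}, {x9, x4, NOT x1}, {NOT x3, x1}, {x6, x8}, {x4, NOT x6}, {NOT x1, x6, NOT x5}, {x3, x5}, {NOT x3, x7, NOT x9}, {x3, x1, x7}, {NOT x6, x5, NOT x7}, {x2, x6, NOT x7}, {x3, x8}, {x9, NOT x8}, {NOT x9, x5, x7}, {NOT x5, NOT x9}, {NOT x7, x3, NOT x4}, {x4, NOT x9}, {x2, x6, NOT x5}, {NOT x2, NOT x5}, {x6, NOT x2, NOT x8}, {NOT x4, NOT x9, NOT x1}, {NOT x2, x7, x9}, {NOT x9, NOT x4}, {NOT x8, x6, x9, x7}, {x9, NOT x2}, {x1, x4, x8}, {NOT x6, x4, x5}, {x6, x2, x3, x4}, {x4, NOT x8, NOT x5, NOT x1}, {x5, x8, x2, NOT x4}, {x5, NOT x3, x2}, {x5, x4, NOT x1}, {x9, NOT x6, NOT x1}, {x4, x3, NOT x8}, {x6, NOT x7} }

UNSATISFIABLE

Case x3 = false:
The clause (x5) is unit, so x5 = true.
The clause (x8) is unit, so x8 = true.
The clause (x9) is unit, so x9 = true.
That conflicts with the unit clause (NOT x9).
That branch fails; take x3 = true instead.
The clause (x1) is unit, so x1 = true.
Case x9 = true:
The clause (x7) is unit, so x7 = true.
The clause (NOT x5) is unit, so x5 = false.
The clause (NOT x6) is unit, so x6 = false.
That conflicts with the unit clause (x6).
That branch fails; take x9 = false instead.
The clause (x4) is unit, so x4 = true.
The clause (NOT x8) is unit, so x8 = false.
The clause (x6) is unit, so x6 = true.
That conflicts with the unit clause (NOT x6).
Both values of x9 lead to a conflict.
Both values of x3 lead to a conflict.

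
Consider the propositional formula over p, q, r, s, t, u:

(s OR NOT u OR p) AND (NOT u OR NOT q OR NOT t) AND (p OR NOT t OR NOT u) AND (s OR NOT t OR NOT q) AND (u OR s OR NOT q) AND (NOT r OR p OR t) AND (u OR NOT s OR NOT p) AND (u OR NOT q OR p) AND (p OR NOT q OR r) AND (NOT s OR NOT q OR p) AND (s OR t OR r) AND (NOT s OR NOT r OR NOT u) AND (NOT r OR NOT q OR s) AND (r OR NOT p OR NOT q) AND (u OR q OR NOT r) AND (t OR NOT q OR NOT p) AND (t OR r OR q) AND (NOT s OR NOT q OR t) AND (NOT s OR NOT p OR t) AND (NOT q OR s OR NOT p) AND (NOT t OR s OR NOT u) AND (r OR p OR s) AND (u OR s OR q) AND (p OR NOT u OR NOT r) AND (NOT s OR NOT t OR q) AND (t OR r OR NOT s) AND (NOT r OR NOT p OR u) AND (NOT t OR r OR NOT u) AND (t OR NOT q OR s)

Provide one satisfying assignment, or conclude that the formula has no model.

p ↦ true,  q ↦ false,  r ↦ true,  s ↦ false,  t ↦ false,  u ↦ true

Branch on s: set s = false.
Branch on u: set u = true.
Unit clause (p) forces p = true.
Unit clause (NOT q) forces q = false.
Unit clause (NOT t) forces t = false.
Unit clause (r) forces r = true.
Every clause now holds.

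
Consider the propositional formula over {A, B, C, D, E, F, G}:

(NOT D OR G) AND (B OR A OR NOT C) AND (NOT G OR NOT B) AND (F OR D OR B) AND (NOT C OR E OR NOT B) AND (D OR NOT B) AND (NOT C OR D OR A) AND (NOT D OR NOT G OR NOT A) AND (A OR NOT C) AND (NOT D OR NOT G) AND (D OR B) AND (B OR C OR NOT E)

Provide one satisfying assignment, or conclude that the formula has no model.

Case D = false:
From the singleton clause (NOT B), B = false.
That conflicts with the unit clause (B).
So D must be the other value — set D = true.
From the singleton clause (G), G = true.
That conflicts with the unit clause (NOT G).
Neither D = true nor D = false works.

UNSATISFIABLE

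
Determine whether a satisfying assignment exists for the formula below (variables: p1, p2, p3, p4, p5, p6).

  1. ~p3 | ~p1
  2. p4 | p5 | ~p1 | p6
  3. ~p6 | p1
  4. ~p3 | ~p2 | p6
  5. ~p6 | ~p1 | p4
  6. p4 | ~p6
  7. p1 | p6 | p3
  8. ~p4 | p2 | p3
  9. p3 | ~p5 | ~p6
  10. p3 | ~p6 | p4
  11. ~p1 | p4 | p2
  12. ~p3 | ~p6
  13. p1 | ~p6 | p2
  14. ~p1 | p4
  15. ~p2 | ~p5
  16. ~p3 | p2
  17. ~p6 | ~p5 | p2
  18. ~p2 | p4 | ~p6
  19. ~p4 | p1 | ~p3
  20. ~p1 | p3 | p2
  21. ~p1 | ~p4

Branch on p3: set p3 = 0.
Branch on p6: set p6 = 0.
From the singleton clause (p1), p1 = 1.
From the singleton clause (p4), p4 = 1.
Now (~p4) is unsatisfied and unit — conflict.
That branch fails; take p6 = 1 instead.
From the singleton clause (p1), p1 = 1.
From the singleton clause (p4), p4 = 1.
Now (~p4) is unsatisfied and unit — conflict.
Neither p6 = 1 nor p6 = 0 works.
That branch fails; take p3 = 1 instead.
From the singleton clause (~p1), p1 = 0.
From the singleton clause (~p6), p6 = 0.
From the singleton clause (~p2), p2 = 0.
Now (p2) is unsatisfied and unit — conflict.
Neither p3 = 1 nor p3 = 0 works.
No assignment satisfies every clause.

No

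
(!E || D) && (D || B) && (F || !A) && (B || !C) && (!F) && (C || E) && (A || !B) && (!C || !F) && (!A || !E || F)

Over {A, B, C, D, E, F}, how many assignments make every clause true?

1

There are 2^6 = 64 truth assignments over (A, B, C, D, E, F).
Split on D. With D = true, the clauses containing D are satisfied and !D drops from the rest; 1 of the 2^5 = 32 assignments to the other variables satisfy what remains.
With D = false, by the same count on the reduced clause set, 0 assignments work.
(One model: A=F, B=F, C=F, D=T, E=T, F=F.)
Total: 1 + 0 = 1.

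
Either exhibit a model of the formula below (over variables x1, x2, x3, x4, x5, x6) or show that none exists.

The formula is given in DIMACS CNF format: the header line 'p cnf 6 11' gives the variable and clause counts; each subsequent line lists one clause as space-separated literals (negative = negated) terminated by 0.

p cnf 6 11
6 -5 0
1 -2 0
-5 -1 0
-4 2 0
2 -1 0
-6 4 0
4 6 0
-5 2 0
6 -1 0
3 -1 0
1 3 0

x1=True; x2=True; x3=True; x4=True; x5=False; x6=True

Try x6 = True.
(x4) alone gives x4 = True.
(x2) alone gives x2 = True.
(x1) alone gives x1 = True.
(¬x5) alone gives x5 = False.
(x3) alone gives x3 = True.
All clauses are satisfied.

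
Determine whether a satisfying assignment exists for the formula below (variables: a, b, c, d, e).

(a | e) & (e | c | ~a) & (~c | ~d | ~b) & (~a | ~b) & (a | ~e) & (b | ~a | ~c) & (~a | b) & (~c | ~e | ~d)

No

Case a = 1:
Unit clause (~b) forces b = 0.
But (b) is also a unit clause — contradiction.
So a must be the other value — set a = 0.
Unit clause (e) forces e = 1.
But (~e) is also a unit clause — contradiction.
Neither a = 1 nor a = 0 works.
No assignment satisfies every clause.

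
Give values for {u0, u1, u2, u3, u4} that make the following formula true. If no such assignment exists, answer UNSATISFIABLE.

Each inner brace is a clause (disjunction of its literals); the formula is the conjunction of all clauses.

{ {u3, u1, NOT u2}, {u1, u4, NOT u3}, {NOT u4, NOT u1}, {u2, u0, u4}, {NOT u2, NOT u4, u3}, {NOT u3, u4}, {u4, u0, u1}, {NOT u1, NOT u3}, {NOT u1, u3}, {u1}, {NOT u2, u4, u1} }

From the singleton clause (u1), u1 = true.
From the singleton clause (NOT u4), u4 = false.
From the singleton clause (NOT u3), u3 = false.
That conflicts with the unit clause (u3).

UNSATISFIABLE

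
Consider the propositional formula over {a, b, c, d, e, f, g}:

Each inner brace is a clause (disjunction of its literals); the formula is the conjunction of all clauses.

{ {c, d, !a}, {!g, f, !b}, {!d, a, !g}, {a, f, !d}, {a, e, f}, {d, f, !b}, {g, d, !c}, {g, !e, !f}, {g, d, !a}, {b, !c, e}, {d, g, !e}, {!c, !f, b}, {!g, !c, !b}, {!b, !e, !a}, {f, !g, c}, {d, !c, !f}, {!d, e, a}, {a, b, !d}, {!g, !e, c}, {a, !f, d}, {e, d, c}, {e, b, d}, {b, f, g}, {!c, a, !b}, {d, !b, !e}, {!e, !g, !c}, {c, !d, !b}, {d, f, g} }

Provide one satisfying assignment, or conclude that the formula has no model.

Suppose c = true.
Suppose g = false.
(d) alone gives d = true.
Suppose a = true.
Suppose e = false.
(b) alone gives b = true.
No clause remains; f is free.

a: true, b: true, c: true, d: true, e: false, f: true, g: false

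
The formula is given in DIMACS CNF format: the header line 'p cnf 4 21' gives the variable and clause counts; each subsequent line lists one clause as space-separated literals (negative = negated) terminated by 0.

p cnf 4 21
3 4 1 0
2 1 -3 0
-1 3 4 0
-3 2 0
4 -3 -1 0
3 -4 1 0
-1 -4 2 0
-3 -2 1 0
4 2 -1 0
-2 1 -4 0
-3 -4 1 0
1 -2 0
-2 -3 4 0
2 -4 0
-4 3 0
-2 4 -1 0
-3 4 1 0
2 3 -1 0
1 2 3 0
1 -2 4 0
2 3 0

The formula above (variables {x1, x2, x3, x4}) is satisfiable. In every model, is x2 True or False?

True

Suppose x2 = False.
Unit clause (¬x3) forces x3 = False.
But (x3) is also a unit clause — contradiction.
So every satisfying assignment has x2 = True.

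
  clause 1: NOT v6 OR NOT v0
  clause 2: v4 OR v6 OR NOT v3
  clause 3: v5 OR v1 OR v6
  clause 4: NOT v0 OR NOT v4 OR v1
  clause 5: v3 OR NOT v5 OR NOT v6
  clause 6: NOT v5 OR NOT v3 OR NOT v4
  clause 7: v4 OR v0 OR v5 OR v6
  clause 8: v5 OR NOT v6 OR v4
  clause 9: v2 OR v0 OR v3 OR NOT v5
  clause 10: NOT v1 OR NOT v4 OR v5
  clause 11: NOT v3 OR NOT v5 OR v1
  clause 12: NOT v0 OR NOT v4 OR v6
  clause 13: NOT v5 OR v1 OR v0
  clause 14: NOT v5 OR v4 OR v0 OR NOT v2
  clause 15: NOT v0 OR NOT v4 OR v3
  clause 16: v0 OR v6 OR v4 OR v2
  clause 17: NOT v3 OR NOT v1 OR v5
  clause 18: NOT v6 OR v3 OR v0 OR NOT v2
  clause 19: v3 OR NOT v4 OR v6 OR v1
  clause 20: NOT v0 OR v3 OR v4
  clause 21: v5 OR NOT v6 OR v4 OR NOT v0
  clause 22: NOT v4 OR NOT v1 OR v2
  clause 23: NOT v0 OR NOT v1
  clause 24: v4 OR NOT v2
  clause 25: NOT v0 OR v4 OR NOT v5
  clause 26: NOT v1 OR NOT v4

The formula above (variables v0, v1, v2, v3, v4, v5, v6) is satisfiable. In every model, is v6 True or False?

Suppose v6 = false.
Case v4 = true:
(NOT v0) alone gives v0 = false.
(NOT v1) alone gives v1 = false.
(v5) alone gives v5 = true.
Now (NOT v5) is unsatisfied and unit — conflict.
Undo v4 and try v4 = false.
(NOT v3) alone gives v3 = false.
(NOT v0) alone gives v0 = false.
(v5) alone gives v5 = true.
(v2) alone gives v2 = true.
Now (NOT v2) is unsatisfied and unit — conflict.
Neither v4 = true nor v4 = false works.
So every satisfying assignment has v6 = True.

True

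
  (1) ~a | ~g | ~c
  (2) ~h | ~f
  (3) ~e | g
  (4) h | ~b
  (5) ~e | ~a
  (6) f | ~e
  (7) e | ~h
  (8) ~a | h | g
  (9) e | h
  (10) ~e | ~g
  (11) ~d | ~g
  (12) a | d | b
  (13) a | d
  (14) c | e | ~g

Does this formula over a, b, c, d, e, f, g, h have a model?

Branch on h: set h = 0.
The clause (~b) is unit, so b = 0.
The clause (e) is unit, so e = 1.
The clause (g) is unit, so g = 1.
That conflicts with the unit clause (~g).
Backtrack on h: now try h = 1.
The clause (~f) is unit, so f = 0.
The clause (~e) is unit, so e = 0.
That conflicts with the unit clause (e).
Either choice for h ends in contradiction.
No assignment satisfies every clause.

No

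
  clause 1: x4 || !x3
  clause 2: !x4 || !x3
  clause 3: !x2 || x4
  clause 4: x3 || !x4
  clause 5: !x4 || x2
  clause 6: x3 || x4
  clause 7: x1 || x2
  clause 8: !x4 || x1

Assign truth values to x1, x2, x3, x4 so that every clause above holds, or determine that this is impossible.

Suppose x4 = true.
From the singleton clause (!x3), x3 = false.
Now (x3) is unsatisfied and unit — conflict.
Undo x4 and try x4 = false.
From the singleton clause (!x3), x3 = false.
Now (x3) is unsatisfied and unit — conflict.
Neither x4 = true nor x4 = false works.

UNSATISFIABLE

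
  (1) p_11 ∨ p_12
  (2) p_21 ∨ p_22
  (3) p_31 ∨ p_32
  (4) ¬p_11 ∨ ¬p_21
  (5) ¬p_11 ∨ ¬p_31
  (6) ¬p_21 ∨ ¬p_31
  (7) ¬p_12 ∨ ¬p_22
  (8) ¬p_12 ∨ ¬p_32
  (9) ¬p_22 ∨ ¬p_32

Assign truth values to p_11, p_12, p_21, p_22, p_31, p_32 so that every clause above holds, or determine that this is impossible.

Suppose p_11 = True.
(¬p_21) alone gives p_21 = False.
(p_22) alone gives p_22 = True.
(¬p_31) alone gives p_31 = False.
(p_32) alone gives p_32 = True.
That conflicts with the unit clause (¬p_32).
That branch fails; take p_11 = False instead.
(p_12) alone gives p_12 = True.
(¬p_22) alone gives p_22 = False.
(p_21) alone gives p_21 = True.
(¬p_31) alone gives p_31 = False.
(p_32) alone gives p_32 = True.
That conflicts with the unit clause (¬p_32).
Both values of p_11 lead to a conflict.

UNSATISFIABLE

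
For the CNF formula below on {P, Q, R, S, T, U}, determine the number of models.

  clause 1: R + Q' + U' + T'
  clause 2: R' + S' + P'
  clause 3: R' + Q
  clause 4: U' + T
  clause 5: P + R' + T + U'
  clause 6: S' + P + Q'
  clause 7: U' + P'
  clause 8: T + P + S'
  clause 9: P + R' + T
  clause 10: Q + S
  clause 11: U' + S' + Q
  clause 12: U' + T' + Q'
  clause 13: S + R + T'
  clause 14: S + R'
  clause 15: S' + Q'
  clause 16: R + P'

There are 2^6 = 64 truth assignments over (P, Q, R, S, T, U).
Split on U. With U = 1, the clauses containing U are satisfied and U' drops from the rest; 0 of the 2^5 = 32 assignments to the other variables satisfy what remains.
With U = 0, by the same count on the reduced clause set, 2 assignments work.
(One model: P=F, Q=F, R=F, S=T, T=T, U=F.)
Total: 0 + 2 = 2.

2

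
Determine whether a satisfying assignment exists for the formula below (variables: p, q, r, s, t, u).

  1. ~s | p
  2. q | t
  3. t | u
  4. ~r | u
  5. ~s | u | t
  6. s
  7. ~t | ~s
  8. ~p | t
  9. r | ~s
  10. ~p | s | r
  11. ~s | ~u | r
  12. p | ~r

No

The clause (s) is unit, so s = 1.
The clause (p) is unit, so p = 1.
The clause (~t) is unit, so t = 0.
But (t) is also a unit clause — contradiction.
No assignment satisfies every clause.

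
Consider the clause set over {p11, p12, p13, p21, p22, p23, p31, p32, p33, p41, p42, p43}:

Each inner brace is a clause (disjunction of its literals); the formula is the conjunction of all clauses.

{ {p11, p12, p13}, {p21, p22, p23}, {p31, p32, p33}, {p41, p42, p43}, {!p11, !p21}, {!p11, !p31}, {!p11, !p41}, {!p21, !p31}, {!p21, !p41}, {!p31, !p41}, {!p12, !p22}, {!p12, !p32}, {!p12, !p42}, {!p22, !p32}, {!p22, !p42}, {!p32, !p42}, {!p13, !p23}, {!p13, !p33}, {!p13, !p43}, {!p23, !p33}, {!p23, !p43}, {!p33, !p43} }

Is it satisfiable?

No, unsatisfiable

Case p11 = false:
Case p12 = true:
Unit clause (!p22) forces p22 = false.
Unit clause (!p32) forces p32 = false.
Unit clause (!p42) forces p42 = false.
Case p21 = true:
Unit clause (!p31) forces p31 = false.
Unit clause (p33) forces p33 = true.
Unit clause (!p41) forces p41 = false.
Unit clause (p43) forces p43 = true.
But (!p43) is also a unit clause — contradiction.
Undo p21 and try p21 = false.
Unit clause (p23) forces p23 = true.
Unit clause (!p13) forces p13 = false.
Unit clause (!p33) forces p33 = false.
Unit clause (p31) forces p31 = true.
Unit clause (!p41) forces p41 = false.
Unit clause (p43) forces p43 = true.
But (!p43) is also a unit clause — contradiction.
Both values of p21 lead to a conflict.
Undo p12 and try p12 = false.
Unit clause (p13) forces p13 = true.
Unit clause (!p23) forces p23 = false.
Unit clause (!p33) forces p33 = false.
Unit clause (!p43) forces p43 = false.
Case p21 = true:
Unit clause (!p31) forces p31 = false.
Unit clause (p32) forces p32 = true.
Unit clause (!p41) forces p41 = false.
Unit clause (p42) forces p42 = true.
But (!p42) is also a unit clause — contradiction.
Undo p21 and try p21 = false.
Unit clause (p22) forces p22 = true.
Unit clause (!p32) forces p32 = false.
Unit clause (p31) forces p31 = true.
Unit clause (!p41) forces p41 = false.
Unit clause (p42) forces p42 = true.
But (!p42) is also a unit clause — contradiction.
Both values of p21 lead to a conflict.
Both values of p12 lead to a conflict.
Undo p11 and try p11 = true.
Unit clause (!p21) forces p21 = false.
Unit clause (!p31) forces p31 = false.
Unit clause (!p41) forces p41 = false.
Case p22 = true:
Unit clause (!p12) forces p12 = false.
Unit clause (!p32) forces p32 = false.
Unit clause (p33) forces p33 = true.
Unit clause (!p42) forces p42 = false.
Unit clause (p43) forces p43 = true.
But (!p43) is also a unit clause — contradiction.
Undo p22 and try p22 = false.
Unit clause (p23) forces p23 = true.
Unit clause (!p13) forces p13 = false.
Unit clause (!p33) forces p33 = false.
Unit clause (p32) forces p32 = true.
Unit clause (!p12) forces p12 = false.
Unit clause (!p42) forces p42 = false.
Unit clause (p43) forces p43 = true.
But (!p43) is also a unit clause — contradiction.
Both values of p22 lead to a conflict.
Both values of p11 lead to a conflict.
No assignment satisfies every clause.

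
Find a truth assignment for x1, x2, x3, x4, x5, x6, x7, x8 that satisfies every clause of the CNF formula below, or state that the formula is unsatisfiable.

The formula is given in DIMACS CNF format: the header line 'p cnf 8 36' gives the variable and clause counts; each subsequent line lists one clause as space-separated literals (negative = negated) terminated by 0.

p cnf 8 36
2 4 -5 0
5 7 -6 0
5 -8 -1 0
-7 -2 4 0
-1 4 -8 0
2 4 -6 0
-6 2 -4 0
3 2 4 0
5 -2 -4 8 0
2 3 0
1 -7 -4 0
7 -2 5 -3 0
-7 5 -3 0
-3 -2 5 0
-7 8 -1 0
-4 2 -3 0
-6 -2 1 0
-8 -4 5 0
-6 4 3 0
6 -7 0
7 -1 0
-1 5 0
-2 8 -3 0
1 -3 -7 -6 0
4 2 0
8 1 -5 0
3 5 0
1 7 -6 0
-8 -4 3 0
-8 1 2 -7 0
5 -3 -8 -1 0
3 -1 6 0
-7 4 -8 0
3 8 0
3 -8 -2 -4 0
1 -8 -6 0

x1 ↦ False; x2 ↦ True; x3 ↦ True; x4 ↦ False; x5 ↦ True; x6 ↦ False; x7 ↦ False; x8 ↦ True

Case x2 = True:
Case x7 = False:
The clause (¬x1) is unit, so x1 = False.
The clause (¬x6) is unit, so x6 = False.
Case x5 = True:
The clause (x8) is unit, so x8 = True.
Case x4 = False:
All clauses hold; x3 can take either value.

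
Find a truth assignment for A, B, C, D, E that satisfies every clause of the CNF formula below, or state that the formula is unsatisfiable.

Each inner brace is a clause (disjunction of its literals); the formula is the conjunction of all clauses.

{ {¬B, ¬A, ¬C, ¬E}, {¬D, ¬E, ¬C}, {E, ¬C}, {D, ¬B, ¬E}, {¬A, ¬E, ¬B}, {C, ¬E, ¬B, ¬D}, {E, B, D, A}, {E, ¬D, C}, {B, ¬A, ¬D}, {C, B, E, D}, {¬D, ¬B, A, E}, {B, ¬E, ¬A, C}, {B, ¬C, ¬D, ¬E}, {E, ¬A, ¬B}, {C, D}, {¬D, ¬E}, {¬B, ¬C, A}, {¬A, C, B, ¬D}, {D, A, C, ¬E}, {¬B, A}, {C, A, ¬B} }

A ↦ False, B ↦ False, C ↦ True, D ↦ False, E ↦ True

Try E = True.
The clause (¬D) is unit, so D = False.
The clause (¬B) is unit, so B = False.
The clause (C) is unit, so C = True.
Every clause is now satisfied; A is unconstrained.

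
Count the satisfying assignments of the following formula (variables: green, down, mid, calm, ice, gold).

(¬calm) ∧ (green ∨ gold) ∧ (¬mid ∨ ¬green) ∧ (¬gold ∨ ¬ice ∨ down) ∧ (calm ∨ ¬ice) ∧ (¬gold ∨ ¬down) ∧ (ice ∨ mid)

There are 2^6 = 64 truth assignments over (green, down, mid, calm, ice, gold).
Split on gold. With gold = True, the clauses containing gold are satisfied and ¬gold drops from the rest; 1 of the 2^5 = 32 assignments to the other variables satisfy what remains.
With gold = False, by the same count on the reduced clause set, 0 assignments work.
(One model: green=F, down=F, mid=T, calm=F, ice=F, gold=T.)
Total: 1 + 0 = 1.

1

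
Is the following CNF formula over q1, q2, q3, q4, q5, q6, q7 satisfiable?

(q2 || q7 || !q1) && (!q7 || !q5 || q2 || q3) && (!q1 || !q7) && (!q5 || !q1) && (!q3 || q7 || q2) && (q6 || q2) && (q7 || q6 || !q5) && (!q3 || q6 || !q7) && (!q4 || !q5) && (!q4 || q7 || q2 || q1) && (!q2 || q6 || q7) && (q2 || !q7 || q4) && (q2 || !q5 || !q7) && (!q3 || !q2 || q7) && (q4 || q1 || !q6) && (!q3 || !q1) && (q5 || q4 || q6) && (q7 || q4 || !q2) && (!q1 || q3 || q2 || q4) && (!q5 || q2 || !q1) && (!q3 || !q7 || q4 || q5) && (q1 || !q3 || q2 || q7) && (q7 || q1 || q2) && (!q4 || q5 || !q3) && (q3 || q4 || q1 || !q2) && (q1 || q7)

Satisfiable

Case q1 = false:
The clause (q7) is unit, so q7 = true.
Case q6 = false:
The clause (q2) is unit, so q2 = true.
The clause (!q3) is unit, so q3 = false.
The clause (q4) is unit, so q4 = true.
The clause (!q5) is unit, so q5 = false.
This assignment satisfies each clause.
A satisfying assignment: q1=false, q2=true, q3=false, q4=true, q5=false, q6=false, q7=true.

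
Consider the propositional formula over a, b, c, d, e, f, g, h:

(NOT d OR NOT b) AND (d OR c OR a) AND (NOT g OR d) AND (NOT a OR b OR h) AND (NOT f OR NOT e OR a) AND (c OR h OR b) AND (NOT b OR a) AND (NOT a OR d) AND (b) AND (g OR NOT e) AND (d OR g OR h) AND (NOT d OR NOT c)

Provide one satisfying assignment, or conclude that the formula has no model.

UNSATISFIABLE

The clause (b) is unit, so b = true.
The clause (NOT d) is unit, so d = false.
The clause (NOT g) is unit, so g = false.
The clause (a) is unit, so a = true.
But (NOT a) is also a unit clause — contradiction.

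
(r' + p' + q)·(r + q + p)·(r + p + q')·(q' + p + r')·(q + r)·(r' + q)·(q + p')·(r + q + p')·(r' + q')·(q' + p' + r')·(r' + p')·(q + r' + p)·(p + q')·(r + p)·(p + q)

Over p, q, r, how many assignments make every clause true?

There are 2^3 = 8 truth assignments over (p, q, r).
Check each against the 15 clauses (columns in the order p, q, r):
  F F F  ✗ fails (r + q + p)
  F F T  ✗ fails (r' + q)
  F T F  ✗ fails (r + p + q')
  F T T  ✗ fails (q' + p + r')
  T F F  ✗ fails (q + r)
  T F T  ✗ fails (r' + p' + q)
  T T F  ✓ satisfies all
  T T T  ✗ fails (r' + q')
1 of the 8 rows is a model.

1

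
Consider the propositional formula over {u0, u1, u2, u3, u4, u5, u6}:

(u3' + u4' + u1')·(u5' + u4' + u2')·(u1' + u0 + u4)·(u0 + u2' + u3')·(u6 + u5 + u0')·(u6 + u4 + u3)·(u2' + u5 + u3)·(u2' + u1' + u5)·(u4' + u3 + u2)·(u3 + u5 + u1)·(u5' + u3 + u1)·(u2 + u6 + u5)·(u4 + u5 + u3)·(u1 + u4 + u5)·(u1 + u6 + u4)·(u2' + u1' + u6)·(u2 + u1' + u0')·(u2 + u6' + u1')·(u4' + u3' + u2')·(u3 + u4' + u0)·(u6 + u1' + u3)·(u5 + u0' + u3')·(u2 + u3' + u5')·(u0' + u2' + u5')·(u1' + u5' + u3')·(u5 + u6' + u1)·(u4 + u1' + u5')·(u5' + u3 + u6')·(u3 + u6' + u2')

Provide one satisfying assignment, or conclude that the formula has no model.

Branch on u3: set u3 = 0.
Branch on u6: set u6 = 1.
From the singleton clause (u5'), u5 = 0.
From the singleton clause (u2'), u2 = 0.
From the singleton clause (u4'), u4 = 0.
But (u4) is also a unit clause — contradiction.
That branch fails; take u6 = 0 instead.
From the singleton clause (u4), u4 = 1.
From the singleton clause (u2), u2 = 1.
From the singleton clause (u5'), u5 = 0.
But (u5) is also a unit clause — contradiction.
Both values of u6 lead to a conflict.
That branch fails; take u3 = 1 instead.
Branch on u4: set u4 = 0.
Branch on u1: set u1 = 0.
From the singleton clause (u5), u5 = 1.
From the singleton clause (u6), u6 = 1.
From the singleton clause (u2), u2 = 1.
From the singleton clause (u0), u0 = 1.
But (u0') is also a unit clause — contradiction.
That branch fails; take u1 = 1 instead.
From the singleton clause (u0), u0 = 1.
From the singleton clause (u2), u2 = 1.
From the singleton clause (u5), u5 = 1.
But (u5') is also a unit clause — contradiction.
Both values of u1 lead to a conflict.
That branch fails; take u4 = 1 instead.
From the singleton clause (u1'), u1 = 0.
From the singleton clause (u2'), u2 = 0.
From the singleton clause (u5'), u5 = 0.
From the singleton clause (u6), u6 = 1.
But (u6') is also a unit clause — contradiction.
Both values of u4 lead to a conflict.
Both values of u3 lead to a conflict.

UNSATISFIABLE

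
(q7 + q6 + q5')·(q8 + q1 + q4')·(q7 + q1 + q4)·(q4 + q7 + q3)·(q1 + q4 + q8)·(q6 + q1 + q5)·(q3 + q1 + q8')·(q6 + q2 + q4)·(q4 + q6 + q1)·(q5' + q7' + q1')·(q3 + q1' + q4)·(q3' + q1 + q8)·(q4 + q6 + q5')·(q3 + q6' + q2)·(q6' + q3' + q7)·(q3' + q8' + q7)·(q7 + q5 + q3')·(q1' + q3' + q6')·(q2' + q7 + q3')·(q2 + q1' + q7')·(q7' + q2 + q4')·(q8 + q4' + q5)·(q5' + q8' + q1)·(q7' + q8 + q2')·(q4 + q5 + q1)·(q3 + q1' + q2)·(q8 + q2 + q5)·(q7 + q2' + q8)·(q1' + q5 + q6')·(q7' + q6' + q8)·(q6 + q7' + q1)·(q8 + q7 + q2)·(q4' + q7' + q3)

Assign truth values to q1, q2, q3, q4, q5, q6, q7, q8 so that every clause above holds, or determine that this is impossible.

Branch on q7: set q7 = 0.
Branch on q6: set q6 = 0.
From the singleton clause (q5'), q5 = 0.
From the singleton clause (q1), q1 = 1.
From the singleton clause (q3'), q3 = 0.
From the singleton clause (q4), q4 = 1.
From the singleton clause (q8), q8 = 1.
From the singleton clause (q2), q2 = 1.
All clauses are satisfied.

q1: 1, q2: 1, q3: 0, q4: 1, q5: 0, q6: 0, q7: 0, q8: 1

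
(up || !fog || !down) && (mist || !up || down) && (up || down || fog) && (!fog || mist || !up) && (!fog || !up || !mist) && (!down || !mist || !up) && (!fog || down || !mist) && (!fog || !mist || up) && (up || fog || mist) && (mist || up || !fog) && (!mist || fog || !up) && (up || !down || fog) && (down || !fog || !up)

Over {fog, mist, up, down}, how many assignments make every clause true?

1

There are 2^4 = 16 truth assignments over (fog, mist, up, down).
Check each against the 13 clauses (columns in the order fog, mist, up, down):
  F F F F  ✗ fails (up || down || fog)
  F F F T  ✗ fails (up || fog || mist)
  F F T F  ✗ fails (mist || !up || down)
  F F T T  ✓ satisfies all
  F T F F  ✗ fails (up || down || fog)
  F T F T  ✗ fails (up || !down || fog)
  F T T F  ✗ fails (!mist || fog || !up)
  F T T T  ✗ fails (!down || !mist || !up)
  T F F F  ✗ fails (mist || up || !fog)
  T F F T  ✗ fails (up || !fog || !down)
  T F T F  ✗ fails (mist || !up || down)
  T F T T  ✗ fails (!fog || mist || !up)
  T T F F  ✗ fails (!fog || down || !mist)
  T T F T  ✗ fails (up || !fog || !down)
  T T T F  ✗ fails (!fog || !up || !mist)
  T T T T  ✗ fails (!fog || !up || !mist)
1 of the 16 rows is a model.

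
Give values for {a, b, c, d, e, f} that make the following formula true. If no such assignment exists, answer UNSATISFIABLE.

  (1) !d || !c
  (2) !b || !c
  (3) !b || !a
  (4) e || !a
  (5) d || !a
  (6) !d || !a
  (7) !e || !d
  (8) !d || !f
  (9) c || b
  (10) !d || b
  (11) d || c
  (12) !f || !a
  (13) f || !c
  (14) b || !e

a: false,  b: false,  c: true,  d: false,  e: false,  f: true

Try d = false.
The clause (!a) is unit, so a = false.
The clause (c) is unit, so c = true.
The clause (!b) is unit, so b = false.
The clause (f) is unit, so f = true.
The clause (!e) is unit, so e = false.
All clauses are satisfied.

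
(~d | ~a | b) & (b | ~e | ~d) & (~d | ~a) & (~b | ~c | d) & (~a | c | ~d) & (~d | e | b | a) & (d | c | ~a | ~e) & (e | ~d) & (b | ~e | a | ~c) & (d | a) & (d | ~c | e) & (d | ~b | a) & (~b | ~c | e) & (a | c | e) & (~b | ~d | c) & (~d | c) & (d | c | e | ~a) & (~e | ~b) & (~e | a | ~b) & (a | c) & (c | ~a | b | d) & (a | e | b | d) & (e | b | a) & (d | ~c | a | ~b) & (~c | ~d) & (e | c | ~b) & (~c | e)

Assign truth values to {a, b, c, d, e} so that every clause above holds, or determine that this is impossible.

Try d = 0.
The clause (a) is unit, so a = 1.
Try b = 0.
The clause (c) is unit, so c = 1.
The clause (e) is unit, so e = 1.
Every clause now holds.

a: 1, b: 0, c: 1, d: 0, e: 1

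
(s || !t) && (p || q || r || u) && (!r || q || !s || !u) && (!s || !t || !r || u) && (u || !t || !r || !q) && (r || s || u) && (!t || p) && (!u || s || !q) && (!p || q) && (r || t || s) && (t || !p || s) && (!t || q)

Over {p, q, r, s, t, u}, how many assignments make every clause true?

There are 2^6 = 64 truth assignments over (p, q, r, s, t, u).
Split on u. With u = true, the clauses containing u are satisfied and !u drops from the rest; 8 of the 2^5 = 32 assignments to the other variables satisfy what remains.
With u = false, by the same count on the reduced clause set, 8 assignments work.
(One model: p=F, q=F, r=F, s=T, t=F, u=T.)
Total: 8 + 8 = 16.

16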